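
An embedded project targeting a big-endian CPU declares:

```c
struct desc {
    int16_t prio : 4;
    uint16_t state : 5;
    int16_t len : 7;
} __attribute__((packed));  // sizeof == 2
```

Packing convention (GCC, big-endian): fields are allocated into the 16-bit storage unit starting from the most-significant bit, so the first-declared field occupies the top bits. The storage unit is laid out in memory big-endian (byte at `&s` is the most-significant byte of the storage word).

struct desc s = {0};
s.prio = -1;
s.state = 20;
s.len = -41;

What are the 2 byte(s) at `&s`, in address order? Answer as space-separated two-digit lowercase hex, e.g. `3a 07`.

prio:4 = -1 → 0xf << 12 → word 0xf000
state:5 = 20 → 0x14 << 7 → word 0xfa00
len:7 = -41 → 0x57 << 0 → word 0xfa57
word = 0xfa57 → big-endian bytes:
  [0]=0xfa  [1]=0x57

fa 57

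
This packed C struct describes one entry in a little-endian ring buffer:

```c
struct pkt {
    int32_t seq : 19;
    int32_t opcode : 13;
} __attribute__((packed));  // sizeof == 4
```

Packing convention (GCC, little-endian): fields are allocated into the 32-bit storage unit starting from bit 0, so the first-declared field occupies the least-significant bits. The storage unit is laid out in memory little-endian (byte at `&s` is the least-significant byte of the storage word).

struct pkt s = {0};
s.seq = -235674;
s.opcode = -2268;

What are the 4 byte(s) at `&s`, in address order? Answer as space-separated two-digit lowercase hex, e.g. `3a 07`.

66 67 24 b9

[0+:19] seq=-235674 & 0x7ffff = 0x46766; word=0x00046766
[19+:13] opcode=-2268 & 0x1fff = 0x1724; word=0xb9246766
word = 0xb9246766 → little-endian bytes:
  [0]=0x66  [1]=0x67  [2]=0x24  [3]=0xb9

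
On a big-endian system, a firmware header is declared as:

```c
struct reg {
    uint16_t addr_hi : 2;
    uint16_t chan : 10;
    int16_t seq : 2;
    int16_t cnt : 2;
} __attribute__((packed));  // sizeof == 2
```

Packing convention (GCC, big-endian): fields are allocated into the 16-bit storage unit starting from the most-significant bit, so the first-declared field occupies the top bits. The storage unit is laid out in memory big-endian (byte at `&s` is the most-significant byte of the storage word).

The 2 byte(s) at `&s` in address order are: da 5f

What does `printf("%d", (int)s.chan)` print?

421

[0]=0xda [1]=0x5f (big-endian) → word 0xda5f
addr_hi:2 @ bit 14 → (0xda5f>>14)&0x3 = 0x3
chan:10 @ bit 4 → (0xda5f>>4)&0x3ff = 0x1a5  ←
seq:2 @ bit 2 → (0xda5f>>2)&0x3 = 0x3
cnt:2 @ bit 0 → (0xda5f>>0)&0x3 = 0x3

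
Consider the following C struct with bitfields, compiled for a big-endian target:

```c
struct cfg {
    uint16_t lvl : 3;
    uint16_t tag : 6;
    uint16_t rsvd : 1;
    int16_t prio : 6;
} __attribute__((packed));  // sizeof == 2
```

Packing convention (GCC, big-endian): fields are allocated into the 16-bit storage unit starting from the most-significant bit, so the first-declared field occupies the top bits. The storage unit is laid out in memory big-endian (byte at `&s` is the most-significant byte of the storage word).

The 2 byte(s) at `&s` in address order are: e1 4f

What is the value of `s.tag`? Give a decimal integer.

2

[0]=0xe1 [1]=0x4f (big-endian) → word 0xe14f
lvl:3 @ bit 13 → (0xe14f>>13)&0x7 = 0x7
tag:6 @ bit 7 → (0xe14f>>7)&0x3f = 0x2  ←
rsvd:1 @ bit 6 → (0xe14f>>6)&0x1 = 0x1
prio:6 @ bit 0 → (0xe14f>>0)&0x3f = 0xf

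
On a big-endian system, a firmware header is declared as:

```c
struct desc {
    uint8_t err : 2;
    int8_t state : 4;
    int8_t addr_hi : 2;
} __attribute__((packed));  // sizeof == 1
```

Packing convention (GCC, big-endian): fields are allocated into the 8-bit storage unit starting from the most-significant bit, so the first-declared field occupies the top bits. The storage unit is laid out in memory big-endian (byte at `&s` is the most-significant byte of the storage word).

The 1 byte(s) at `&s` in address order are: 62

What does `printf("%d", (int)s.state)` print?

[0]=0x62 (big-endian) → word 0x62
err [6+:2] = (word>>6) & 0x3 = 1
state [2+:4] = (word>>2) & 0xf = 8  ←
addr_hi [0+:2] = (word>>0) & 0x3 = 2
state signed 4b, MSB=1: 8 - 16 = -8

-8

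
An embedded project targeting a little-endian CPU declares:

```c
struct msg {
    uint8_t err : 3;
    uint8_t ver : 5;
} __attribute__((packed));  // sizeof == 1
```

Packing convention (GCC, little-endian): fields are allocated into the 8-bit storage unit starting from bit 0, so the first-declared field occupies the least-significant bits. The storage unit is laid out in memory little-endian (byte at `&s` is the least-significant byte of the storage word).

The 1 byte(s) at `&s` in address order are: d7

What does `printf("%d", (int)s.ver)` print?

26

[0]=0xd7 (little-endian) → word 0xd7
err [0+:3] = (word>>0) & 0x7 = 7
ver [3+:5] = (word>>3) & 0x1f = 26  ←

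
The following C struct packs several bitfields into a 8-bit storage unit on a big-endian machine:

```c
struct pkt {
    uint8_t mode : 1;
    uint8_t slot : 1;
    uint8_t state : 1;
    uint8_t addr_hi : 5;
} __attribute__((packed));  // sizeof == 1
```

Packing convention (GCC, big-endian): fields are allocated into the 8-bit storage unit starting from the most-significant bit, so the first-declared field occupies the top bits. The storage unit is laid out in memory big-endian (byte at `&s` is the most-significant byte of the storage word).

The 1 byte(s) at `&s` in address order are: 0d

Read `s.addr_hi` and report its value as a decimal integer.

13

[0]=0x0d (big-endian) → word 0x0d
mode:1 @ bit 7 → (0x0d>>7)&0x1 = 0x0
slot:1 @ bit 6 → (0x0d>>6)&0x1 = 0x0
state:1 @ bit 5 → (0x0d>>5)&0x1 = 0x0
addr_hi:5 @ bit 0 → (0x0d>>0)&0x1f = 0xd  ←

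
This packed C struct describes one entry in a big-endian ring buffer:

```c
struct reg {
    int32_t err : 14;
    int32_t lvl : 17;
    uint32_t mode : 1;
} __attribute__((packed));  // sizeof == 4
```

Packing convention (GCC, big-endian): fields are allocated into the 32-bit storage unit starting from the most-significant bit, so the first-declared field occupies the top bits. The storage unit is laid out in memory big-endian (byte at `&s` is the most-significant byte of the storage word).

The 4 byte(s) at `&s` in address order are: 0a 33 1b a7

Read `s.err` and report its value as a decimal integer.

[0]=0x0a [1]=0x33 [2]=0x1b [3]=0xa7 (big-endian) → word 0x0a331ba7
err [18+:14] = (word>>18) & 0x3fff = 652  ←
lvl [1+:17] = (word>>1) & 0x1ffff = 101843
mode [0+:1] = (word>>0) & 0x1 = 1
err signed 14b, MSB=0: value = 652

652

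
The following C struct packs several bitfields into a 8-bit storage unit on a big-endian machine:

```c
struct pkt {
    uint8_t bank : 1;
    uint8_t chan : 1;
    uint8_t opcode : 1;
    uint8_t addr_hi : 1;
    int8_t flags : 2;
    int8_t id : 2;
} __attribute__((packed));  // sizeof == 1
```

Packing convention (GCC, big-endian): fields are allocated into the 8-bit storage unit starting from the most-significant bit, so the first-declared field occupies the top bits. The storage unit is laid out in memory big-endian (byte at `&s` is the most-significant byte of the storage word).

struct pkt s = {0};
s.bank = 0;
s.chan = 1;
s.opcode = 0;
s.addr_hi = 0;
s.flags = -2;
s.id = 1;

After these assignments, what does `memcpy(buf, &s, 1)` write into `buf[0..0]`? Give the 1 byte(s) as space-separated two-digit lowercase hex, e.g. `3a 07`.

49

bank (1b) val=0 bits=0x0 at bit 7: 0x00
chan (1b) val=1 bits=0x1 at bit 6: 0x40
opcode (1b) val=0 bits=0x0 at bit 5: 0x40
addr_hi (1b) val=0 bits=0x0 at bit 4: 0x40
flags (2b) val=-2 bits=0x2 at bit 2: 0x48
id (2b) val=1 bits=0x1 at bit 0: 0x49
word = 0x49 → big-endian bytes:
  [0]=0x49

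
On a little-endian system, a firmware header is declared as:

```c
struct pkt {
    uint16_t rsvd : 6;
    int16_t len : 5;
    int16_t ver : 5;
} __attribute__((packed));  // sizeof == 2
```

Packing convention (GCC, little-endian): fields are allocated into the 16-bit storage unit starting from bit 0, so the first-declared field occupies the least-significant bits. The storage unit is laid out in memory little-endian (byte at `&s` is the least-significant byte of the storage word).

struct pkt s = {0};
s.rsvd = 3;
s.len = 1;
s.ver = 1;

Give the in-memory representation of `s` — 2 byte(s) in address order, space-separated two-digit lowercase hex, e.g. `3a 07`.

43 08

rsvd (6b) val=3 bits=0x3 at bit 0: 0x0003
len (5b) val=1 bits=0x1 at bit 6: 0x0043
ver (5b) val=1 bits=0x1 at bit 11: 0x0843
word = 0x0843 → little-endian bytes:
  [0]=0x43  [1]=0x08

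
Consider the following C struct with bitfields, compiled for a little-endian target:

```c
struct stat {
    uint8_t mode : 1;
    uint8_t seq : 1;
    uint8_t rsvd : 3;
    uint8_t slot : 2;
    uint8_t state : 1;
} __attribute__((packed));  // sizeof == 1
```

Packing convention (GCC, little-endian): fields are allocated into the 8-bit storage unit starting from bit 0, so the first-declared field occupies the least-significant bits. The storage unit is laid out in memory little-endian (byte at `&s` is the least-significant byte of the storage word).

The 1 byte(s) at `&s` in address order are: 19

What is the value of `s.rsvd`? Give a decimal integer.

[0]=0x19 (little-endian) → word 0x19
mode [0+:1] = (word>>0) & 0x1 = 1
seq [1+:1] = (word>>1) & 0x1 = 0
rsvd [2+:3] = (word>>2) & 0x7 = 6  ←
slot [5+:2] = (word>>5) & 0x3 = 0
state [7+:1] = (word>>7) & 0x1 = 0

6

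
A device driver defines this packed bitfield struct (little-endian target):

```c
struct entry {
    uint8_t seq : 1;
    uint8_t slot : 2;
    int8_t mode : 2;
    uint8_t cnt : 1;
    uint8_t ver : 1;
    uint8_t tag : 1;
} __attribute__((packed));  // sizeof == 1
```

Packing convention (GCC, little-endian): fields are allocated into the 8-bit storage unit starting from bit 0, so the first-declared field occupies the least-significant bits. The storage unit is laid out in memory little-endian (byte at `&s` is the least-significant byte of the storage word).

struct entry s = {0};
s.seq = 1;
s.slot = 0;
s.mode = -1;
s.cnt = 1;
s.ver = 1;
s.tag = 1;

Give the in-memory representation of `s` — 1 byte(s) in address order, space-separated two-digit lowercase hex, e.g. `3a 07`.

seq (1b) val=1 bits=0x1 at bit 0: 0x01
slot (2b) val=0 bits=0x0 at bit 1: 0x01
mode (2b) val=-1 bits=0x3 at bit 3: 0x19
cnt (1b) val=1 bits=0x1 at bit 5: 0x39
ver (1b) val=1 bits=0x1 at bit 6: 0x79
tag (1b) val=1 bits=0x1 at bit 7: 0xf9
word = 0xf9 → little-endian bytes:
  [0]=0xf9

f9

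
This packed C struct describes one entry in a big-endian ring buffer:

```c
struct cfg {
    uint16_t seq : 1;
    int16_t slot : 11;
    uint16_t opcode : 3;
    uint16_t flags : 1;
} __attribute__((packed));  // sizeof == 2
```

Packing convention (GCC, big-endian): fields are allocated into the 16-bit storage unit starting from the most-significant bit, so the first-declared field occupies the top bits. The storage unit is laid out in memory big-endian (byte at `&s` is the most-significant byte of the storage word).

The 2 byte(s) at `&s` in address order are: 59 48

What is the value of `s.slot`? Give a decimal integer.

[0]=0x59 [1]=0x48 (big-endian) → word 0x5948
seq [15+:1] = (word>>15) & 0x1 = 0
slot [4+:11] = (word>>4) & 0x7ff = 1428  ←
opcode [1+:3] = (word>>1) & 0x7 = 4
flags [0+:1] = (word>>0) & 0x1 = 0
slot signed 11b, MSB=1: 1428 - 2048 = -620

-620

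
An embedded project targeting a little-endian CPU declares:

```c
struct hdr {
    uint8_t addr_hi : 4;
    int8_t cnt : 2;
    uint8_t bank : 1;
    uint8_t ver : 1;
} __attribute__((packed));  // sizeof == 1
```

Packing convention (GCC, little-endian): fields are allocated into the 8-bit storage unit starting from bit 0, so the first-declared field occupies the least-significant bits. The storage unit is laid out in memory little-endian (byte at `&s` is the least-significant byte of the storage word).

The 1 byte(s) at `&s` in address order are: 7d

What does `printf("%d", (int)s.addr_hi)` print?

13

[0]=0x7d (little-endian) → word 0x7d
addr_hi:4 @ bit 0 → (0x7d>>0)&0xf = 0xd  ←
cnt:2 @ bit 4 → (0x7d>>4)&0x3 = 0x3
bank:1 @ bit 6 → (0x7d>>6)&0x1 = 0x1
ver:1 @ bit 7 → (0x7d>>7)&0x1 = 0x0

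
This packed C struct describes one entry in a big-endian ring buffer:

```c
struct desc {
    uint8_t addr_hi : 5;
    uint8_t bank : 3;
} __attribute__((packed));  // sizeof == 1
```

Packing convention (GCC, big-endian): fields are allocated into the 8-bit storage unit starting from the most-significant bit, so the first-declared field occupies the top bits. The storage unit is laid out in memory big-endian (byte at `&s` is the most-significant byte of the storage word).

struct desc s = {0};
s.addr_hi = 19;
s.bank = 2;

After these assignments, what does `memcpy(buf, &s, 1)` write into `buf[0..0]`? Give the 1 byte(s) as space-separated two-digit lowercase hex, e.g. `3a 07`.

9a

[3+:5] addr_hi=19 & 0x1f = 0x13; word=0x98
[0+:3] bank=2 & 0x7 = 0x2; word=0x9a
word = 0x9a → big-endian bytes:
  [0]=0x9a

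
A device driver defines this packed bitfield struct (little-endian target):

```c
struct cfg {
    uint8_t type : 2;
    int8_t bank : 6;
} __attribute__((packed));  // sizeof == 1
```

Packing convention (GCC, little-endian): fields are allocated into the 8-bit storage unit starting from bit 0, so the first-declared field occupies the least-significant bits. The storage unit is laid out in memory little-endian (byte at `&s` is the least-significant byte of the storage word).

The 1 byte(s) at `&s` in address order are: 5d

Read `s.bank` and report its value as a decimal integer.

[0]=0x5d (little-endian) → word 0x5d
type:2 @ bit 0 → (0x5d>>0)&0x3 = 0x1
bank:6 @ bit 2 → (0x5d>>2)&0x3f = 0x17  ←
bank signed 6b, MSB=0: value = 23

23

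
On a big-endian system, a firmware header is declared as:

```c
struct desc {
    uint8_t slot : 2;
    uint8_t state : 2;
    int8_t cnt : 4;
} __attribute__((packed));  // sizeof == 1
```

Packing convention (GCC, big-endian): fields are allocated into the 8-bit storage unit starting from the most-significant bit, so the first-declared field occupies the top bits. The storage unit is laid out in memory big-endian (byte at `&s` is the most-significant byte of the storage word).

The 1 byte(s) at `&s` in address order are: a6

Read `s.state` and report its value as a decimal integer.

2

[0]=0xa6 (big-endian) → word 0xa6
slot:2 @ bit 6 → (0xa6>>6)&0x3 = 0x2
state:2 @ bit 4 → (0xa6>>4)&0x3 = 0x2  ←
cnt:4 @ bit 0 → (0xa6>>0)&0xf = 0x6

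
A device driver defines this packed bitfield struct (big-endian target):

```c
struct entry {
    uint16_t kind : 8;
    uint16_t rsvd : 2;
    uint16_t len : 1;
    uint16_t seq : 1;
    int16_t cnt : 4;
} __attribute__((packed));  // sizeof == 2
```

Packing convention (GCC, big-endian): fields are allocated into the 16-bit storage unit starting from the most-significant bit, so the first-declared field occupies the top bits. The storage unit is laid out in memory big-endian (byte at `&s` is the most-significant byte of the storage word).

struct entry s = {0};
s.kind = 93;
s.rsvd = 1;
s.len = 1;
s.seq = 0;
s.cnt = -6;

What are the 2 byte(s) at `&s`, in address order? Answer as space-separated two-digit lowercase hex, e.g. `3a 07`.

kind:8 = 93 → 0x5d << 8 → word 0x5d00
rsvd:2 = 1 → 0x1 << 6 → word 0x5d40
len:1 = 1 → 0x1 << 5 → word 0x5d60
seq:1 = 0 → 0x0 << 4 → word 0x5d60
cnt:4 = -6 → 0xa << 0 → word 0x5d6a
word = 0x5d6a → big-endian bytes:
  [0]=0x5d  [1]=0x6a

5d 6a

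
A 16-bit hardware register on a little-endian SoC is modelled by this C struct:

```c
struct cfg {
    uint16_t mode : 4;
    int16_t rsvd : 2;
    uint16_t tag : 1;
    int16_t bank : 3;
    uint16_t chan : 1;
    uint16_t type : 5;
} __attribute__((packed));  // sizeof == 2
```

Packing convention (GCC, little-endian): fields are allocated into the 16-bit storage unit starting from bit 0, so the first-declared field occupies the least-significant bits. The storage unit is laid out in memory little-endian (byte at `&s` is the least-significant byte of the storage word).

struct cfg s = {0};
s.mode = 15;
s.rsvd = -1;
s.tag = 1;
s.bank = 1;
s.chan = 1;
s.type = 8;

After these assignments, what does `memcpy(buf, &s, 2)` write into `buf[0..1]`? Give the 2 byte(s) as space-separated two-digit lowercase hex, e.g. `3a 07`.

mode:4 = 15 → 0xf << 0 → word 0x000f
rsvd:2 = -1 → 0x3 << 4 → word 0x003f
tag:1 = 1 → 0x1 << 6 → word 0x007f
bank:3 = 1 → 0x1 << 7 → word 0x00ff
chan:1 = 1 → 0x1 << 10 → word 0x04ff
type:5 = 8 → 0x8 << 11 → word 0x44ff
word = 0x44ff → little-endian bytes:
  [0]=0xff  [1]=0x44

ff 44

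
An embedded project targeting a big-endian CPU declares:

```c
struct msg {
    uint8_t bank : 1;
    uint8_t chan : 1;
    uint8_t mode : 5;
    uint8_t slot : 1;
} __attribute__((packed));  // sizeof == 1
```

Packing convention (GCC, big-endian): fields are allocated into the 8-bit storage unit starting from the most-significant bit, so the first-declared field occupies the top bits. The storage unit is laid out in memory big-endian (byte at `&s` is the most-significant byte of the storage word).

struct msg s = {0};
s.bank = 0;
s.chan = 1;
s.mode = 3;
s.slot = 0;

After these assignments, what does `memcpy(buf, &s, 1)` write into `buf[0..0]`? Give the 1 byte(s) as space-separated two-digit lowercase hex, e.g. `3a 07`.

46

bank:1 = 0 → 0x0 << 7 → word 0x00
chan:1 = 1 → 0x1 << 6 → word 0x40
mode:5 = 3 → 0x3 << 1 → word 0x46
slot:1 = 0 → 0x0 << 0 → word 0x46
word = 0x46 → big-endian bytes:
  [0]=0x46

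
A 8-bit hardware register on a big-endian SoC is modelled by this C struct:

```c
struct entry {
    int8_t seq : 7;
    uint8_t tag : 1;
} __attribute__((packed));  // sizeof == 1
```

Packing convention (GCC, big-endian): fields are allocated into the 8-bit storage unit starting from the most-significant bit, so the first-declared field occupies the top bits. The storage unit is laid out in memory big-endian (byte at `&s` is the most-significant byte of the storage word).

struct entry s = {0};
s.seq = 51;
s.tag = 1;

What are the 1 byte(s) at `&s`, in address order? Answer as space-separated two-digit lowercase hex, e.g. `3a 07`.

seq (7b) val=51 bits=0x33 at bit 1: 0x66
tag (1b) val=1 bits=0x1 at bit 0: 0x67
word = 0x67 → big-endian bytes:
  [0]=0x67

67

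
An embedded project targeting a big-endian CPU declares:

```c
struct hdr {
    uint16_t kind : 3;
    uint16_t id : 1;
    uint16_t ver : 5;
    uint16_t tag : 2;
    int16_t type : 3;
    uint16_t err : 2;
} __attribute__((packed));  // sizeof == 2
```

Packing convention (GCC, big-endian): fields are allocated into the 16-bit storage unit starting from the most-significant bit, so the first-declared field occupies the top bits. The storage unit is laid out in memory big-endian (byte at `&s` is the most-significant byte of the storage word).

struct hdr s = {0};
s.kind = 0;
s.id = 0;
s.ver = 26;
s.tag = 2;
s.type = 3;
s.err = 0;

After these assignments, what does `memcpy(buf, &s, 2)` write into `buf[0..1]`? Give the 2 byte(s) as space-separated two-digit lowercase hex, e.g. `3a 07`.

0d 4c

[13+:3] kind=0 & 0x7 = 0x0; word=0x0000
[12+:1] id=0 & 0x1 = 0x0; word=0x0000
[7+:5] ver=26 & 0x1f = 0x1a; word=0x0d00
[5+:2] tag=2 & 0x3 = 0x2; word=0x0d40
[2+:3] type=3 & 0x7 = 0x3; word=0x0d4c
[0+:2] err=0 & 0x3 = 0x0; word=0x0d4c
word = 0x0d4c → big-endian bytes:
  [0]=0x0d  [1]=0x4c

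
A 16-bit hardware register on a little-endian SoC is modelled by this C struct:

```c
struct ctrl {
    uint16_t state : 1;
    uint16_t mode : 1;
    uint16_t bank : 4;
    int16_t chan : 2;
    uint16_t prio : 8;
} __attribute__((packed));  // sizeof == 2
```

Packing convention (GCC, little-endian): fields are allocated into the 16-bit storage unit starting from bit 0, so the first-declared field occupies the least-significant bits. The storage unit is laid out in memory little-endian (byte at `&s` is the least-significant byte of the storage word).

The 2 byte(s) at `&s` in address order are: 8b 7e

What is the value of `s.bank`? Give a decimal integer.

[0]=0x8b [1]=0x7e (little-endian) → word 0x7e8b
state:1 @ bit 0 → (0x7e8b>>0)&0x1 = 0x1
mode:1 @ bit 1 → (0x7e8b>>1)&0x1 = 0x1
bank:4 @ bit 2 → (0x7e8b>>2)&0xf = 0x2  ←
chan:2 @ bit 6 → (0x7e8b>>6)&0x3 = 0x2
prio:8 @ bit 8 → (0x7e8b>>8)&0xff = 0x7e

2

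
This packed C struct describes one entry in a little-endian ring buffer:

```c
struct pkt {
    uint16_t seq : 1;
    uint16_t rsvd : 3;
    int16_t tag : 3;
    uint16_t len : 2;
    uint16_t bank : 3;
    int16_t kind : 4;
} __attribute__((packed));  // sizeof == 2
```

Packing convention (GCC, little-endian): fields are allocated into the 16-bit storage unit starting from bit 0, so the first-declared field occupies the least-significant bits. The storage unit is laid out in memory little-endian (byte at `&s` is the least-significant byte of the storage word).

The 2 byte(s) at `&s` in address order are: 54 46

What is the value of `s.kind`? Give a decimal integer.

[0]=0x54 [1]=0x46 (little-endian) → word 0x4654
seq:1 @ bit 0 → (0x4654>>0)&0x1 = 0x0
rsvd:3 @ bit 1 → (0x4654>>1)&0x7 = 0x2
tag:3 @ bit 4 → (0x4654>>4)&0x7 = 0x5
len:2 @ bit 7 → (0x4654>>7)&0x3 = 0x0
bank:3 @ bit 9 → (0x4654>>9)&0x7 = 0x3
kind:4 @ bit 12 → (0x4654>>12)&0xf = 0x4  ←
kind signed 4b, MSB=0: value = 4

4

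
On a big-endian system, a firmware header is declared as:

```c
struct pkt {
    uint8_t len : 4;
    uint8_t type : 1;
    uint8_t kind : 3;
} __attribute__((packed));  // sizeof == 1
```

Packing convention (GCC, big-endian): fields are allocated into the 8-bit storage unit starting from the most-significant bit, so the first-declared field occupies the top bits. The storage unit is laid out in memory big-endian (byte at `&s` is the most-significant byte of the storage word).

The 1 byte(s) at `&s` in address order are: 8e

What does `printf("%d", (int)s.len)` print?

8

[0]=0x8e (big-endian) → word 0x8e
len:4 @ bit 4 → (0x8e>>4)&0xf = 0x8  ←
type:1 @ bit 3 → (0x8e>>3)&0x1 = 0x1
kind:3 @ bit 0 → (0x8e>>0)&0x7 = 0x6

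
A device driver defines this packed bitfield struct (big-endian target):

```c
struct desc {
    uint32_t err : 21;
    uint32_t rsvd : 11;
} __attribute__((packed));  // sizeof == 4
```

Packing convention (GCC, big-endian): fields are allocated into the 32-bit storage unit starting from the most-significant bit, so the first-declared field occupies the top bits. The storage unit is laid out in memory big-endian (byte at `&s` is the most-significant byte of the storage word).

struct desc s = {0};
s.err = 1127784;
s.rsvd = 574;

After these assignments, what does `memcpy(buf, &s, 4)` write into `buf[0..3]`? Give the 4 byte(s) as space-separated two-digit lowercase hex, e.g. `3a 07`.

[11+:21] err=1127784 & 0x1fffff = 0x113568; word=0x89ab4000
[0+:11] rsvd=574 & 0x7ff = 0x23e; word=0x89ab423e
word = 0x89ab423e → big-endian bytes:
  [0]=0x89  [1]=0xab  [2]=0x42  [3]=0x3e

89 ab 42 3e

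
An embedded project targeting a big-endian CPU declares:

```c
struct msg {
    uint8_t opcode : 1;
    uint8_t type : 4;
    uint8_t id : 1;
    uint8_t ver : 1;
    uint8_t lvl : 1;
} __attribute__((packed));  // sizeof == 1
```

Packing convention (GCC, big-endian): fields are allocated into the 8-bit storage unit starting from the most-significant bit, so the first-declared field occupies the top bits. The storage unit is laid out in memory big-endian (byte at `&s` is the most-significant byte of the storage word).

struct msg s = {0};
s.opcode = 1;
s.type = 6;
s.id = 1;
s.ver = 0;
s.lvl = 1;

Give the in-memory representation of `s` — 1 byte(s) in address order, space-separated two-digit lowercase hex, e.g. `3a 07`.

opcode (1b) val=1 bits=0x1 at bit 7: 0x80
type (4b) val=6 bits=0x6 at bit 3: 0xb0
id (1b) val=1 bits=0x1 at bit 2: 0xb4
ver (1b) val=0 bits=0x0 at bit 1: 0xb4
lvl (1b) val=1 bits=0x1 at bit 0: 0xb5
word = 0xb5 → big-endian bytes:
  [0]=0xb5

b5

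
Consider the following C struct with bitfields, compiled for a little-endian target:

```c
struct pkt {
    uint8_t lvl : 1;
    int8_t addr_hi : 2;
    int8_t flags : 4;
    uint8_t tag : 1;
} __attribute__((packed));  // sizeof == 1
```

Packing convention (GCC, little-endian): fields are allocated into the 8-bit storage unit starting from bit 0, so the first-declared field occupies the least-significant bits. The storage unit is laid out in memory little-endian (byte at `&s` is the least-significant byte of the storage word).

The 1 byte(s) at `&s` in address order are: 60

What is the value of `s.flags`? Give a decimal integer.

-4

[0]=0x60 (little-endian) → word 0x60
lvl [0+:1] = (word>>0) & 0x1 = 0
addr_hi [1+:2] = (word>>1) & 0x3 = 0
flags [3+:4] = (word>>3) & 0xf = 12  ←
tag [7+:1] = (word>>7) & 0x1 = 0
flags signed 4b, MSB=1: 12 - 16 = -4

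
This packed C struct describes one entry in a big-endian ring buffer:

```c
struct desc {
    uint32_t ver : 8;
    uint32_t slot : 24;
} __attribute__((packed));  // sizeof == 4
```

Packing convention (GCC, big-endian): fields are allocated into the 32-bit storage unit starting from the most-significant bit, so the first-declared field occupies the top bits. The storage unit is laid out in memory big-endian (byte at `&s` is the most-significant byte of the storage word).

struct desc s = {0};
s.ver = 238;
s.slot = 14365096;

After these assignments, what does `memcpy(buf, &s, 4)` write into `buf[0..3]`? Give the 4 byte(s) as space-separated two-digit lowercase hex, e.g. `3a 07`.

ver:8 = 238 → 0xee << 24 → word 0xee000000
slot:24 = 14365096 → 0xdb31a8 << 0 → word 0xeedb31a8
word = 0xeedb31a8 → big-endian bytes:
  [0]=0xee  [1]=0xdb  [2]=0x31  [3]=0xa8

ee db 31 a8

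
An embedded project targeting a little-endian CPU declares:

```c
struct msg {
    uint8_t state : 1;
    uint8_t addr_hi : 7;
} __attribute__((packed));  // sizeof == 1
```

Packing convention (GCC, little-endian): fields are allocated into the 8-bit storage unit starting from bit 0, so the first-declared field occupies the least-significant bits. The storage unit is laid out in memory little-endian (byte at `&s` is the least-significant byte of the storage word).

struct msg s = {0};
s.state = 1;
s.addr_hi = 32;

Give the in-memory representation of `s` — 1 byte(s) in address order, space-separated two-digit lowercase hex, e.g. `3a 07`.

[0+:1] state=1 & 0x1 = 0x1; word=0x01
[1+:7] addr_hi=32 & 0x7f = 0x20; word=0x41
word = 0x41 → little-endian bytes:
  [0]=0x41

41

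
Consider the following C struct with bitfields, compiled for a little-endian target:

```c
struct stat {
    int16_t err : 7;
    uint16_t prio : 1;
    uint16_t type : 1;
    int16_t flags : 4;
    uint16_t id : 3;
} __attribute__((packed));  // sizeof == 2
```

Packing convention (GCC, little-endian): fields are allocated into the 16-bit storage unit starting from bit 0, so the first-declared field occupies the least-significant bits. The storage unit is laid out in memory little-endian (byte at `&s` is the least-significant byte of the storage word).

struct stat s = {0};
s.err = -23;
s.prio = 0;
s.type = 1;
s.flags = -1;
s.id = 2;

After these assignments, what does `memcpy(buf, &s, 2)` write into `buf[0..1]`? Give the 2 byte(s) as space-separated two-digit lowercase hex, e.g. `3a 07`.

err (7b) val=-23 bits=0x69 at bit 0: 0x0069
prio (1b) val=0 bits=0x0 at bit 7: 0x0069
type (1b) val=1 bits=0x1 at bit 8: 0x0169
flags (4b) val=-1 bits=0xf at bit 9: 0x1f69
id (3b) val=2 bits=0x2 at bit 13: 0x5f69
word = 0x5f69 → little-endian bytes:
  [0]=0x69  [1]=0x5f

69 5f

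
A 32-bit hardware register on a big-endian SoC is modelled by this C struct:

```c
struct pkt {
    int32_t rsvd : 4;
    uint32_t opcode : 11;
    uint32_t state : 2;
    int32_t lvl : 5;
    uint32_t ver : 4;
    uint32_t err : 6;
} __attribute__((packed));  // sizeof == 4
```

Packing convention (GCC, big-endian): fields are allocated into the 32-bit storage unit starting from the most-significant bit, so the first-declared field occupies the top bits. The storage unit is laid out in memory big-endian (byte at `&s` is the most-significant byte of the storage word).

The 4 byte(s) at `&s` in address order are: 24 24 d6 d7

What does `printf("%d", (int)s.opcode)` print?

[0]=0x24 [1]=0x24 [2]=0xd6 [3]=0xd7 (big-endian) → word 0x2424d6d7
rsvd:4 @ bit 28 → (0x2424d6d7>>28)&0xf = 0x2
opcode:11 @ bit 17 → (0x2424d6d7>>17)&0x7ff = 0x212  ←
state:2 @ bit 15 → (0x2424d6d7>>15)&0x3 = 0x1
lvl:5 @ bit 10 → (0x2424d6d7>>10)&0x1f = 0x15
ver:4 @ bit 6 → (0x2424d6d7>>6)&0xf = 0xb
err:6 @ bit 0 → (0x2424d6d7>>0)&0x3f = 0x17

530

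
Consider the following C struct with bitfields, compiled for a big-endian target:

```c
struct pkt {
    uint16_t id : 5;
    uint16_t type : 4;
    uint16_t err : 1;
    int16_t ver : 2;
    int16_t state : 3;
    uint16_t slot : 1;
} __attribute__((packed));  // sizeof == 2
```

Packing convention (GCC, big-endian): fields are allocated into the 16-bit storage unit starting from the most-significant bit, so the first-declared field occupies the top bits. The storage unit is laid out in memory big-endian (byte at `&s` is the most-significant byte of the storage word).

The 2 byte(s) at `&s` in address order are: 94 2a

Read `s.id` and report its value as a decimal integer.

18

[0]=0x94 [1]=0x2a (big-endian) → word 0x942a
id [11+:5] = (word>>11) & 0x1f = 18  ←
type [7+:4] = (word>>7) & 0xf = 8
err [6+:1] = (word>>6) & 0x1 = 0
ver [4+:2] = (word>>4) & 0x3 = 2
state [1+:3] = (word>>1) & 0x7 = 5
slot [0+:1] = (word>>0) & 0x1 = 0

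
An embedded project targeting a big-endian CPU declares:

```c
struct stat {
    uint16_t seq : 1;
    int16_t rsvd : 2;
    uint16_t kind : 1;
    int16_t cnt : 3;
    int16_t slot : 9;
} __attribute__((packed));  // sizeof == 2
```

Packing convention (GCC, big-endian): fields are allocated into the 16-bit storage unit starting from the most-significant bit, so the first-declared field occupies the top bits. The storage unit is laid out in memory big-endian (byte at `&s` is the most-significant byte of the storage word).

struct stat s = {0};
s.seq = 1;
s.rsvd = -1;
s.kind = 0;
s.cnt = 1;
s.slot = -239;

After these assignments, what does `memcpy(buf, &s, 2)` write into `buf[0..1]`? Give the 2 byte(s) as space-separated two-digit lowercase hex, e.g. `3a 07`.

e3 11

[15+:1] seq=1 & 0x1 = 0x1; word=0x8000
[13+:2] rsvd=-1 & 0x3 = 0x3; word=0xe000
[12+:1] kind=0 & 0x1 = 0x0; word=0xe000
[9+:3] cnt=1 & 0x7 = 0x1; word=0xe200
[0+:9] slot=-239 & 0x1ff = 0x111; word=0xe311
word = 0xe311 → big-endian bytes:
  [0]=0xe3  [1]=0x11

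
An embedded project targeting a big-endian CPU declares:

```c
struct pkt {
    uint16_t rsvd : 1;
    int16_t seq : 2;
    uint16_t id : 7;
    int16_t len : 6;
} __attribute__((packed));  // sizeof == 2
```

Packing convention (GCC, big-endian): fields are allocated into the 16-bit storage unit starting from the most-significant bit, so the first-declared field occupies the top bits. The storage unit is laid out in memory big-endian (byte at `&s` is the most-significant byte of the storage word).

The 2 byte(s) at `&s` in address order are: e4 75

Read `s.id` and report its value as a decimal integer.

17

[0]=0xe4 [1]=0x75 (big-endian) → word 0xe475
rsvd [15+:1] = (word>>15) & 0x1 = 1
seq [13+:2] = (word>>13) & 0x3 = 3
id [6+:7] = (word>>6) & 0x7f = 17  ←
len [0+:6] = (word>>0) & 0x3f = 53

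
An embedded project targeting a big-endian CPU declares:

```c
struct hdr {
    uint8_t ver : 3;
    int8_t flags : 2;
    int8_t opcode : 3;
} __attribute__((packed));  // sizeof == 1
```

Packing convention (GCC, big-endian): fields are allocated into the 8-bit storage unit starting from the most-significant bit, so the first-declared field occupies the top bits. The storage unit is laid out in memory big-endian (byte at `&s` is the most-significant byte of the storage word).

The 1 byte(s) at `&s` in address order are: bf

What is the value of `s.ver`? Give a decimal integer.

5

[0]=0xbf (big-endian) → word 0xbf
ver:3 @ bit 5 → (0xbf>>5)&0x7 = 0x5  ←
flags:2 @ bit 3 → (0xbf>>3)&0x3 = 0x3
opcode:3 @ bit 0 → (0xbf>>0)&0x7 = 0x7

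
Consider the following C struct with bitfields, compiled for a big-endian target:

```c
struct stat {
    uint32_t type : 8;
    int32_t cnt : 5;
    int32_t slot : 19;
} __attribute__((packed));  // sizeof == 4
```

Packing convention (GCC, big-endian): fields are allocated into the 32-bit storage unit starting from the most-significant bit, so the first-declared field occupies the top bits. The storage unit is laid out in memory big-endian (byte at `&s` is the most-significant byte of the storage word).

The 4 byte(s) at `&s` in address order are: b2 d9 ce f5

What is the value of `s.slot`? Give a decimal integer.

[0]=0xb2 [1]=0xd9 [2]=0xce [3]=0xf5 (big-endian) → word 0xb2d9cef5
type [24+:8] = (word>>24) & 0xff = 178
cnt [19+:5] = (word>>19) & 0x1f = 27
slot [0+:19] = (word>>0) & 0x7ffff = 118517  ←
slot signed 19b, MSB=0: value = 118517

118517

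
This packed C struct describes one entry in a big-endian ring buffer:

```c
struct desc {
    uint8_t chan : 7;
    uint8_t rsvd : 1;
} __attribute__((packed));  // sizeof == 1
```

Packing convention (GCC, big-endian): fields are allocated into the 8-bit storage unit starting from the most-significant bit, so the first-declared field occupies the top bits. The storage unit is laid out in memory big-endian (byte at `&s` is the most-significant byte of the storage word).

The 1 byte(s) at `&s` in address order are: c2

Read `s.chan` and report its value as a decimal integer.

[0]=0xc2 (big-endian) → word 0xc2
chan:7 @ bit 1 → (0xc2>>1)&0x7f = 0x61  ←
rsvd:1 @ bit 0 → (0xc2>>0)&0x1 = 0x0

97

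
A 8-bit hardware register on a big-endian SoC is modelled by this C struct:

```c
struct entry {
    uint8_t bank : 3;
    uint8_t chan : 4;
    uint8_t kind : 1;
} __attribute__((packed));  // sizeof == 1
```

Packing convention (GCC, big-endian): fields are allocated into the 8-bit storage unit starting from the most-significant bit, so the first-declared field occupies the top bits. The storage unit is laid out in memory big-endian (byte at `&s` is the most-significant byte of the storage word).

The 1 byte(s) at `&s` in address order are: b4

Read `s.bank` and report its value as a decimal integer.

[0]=0xb4 (big-endian) → word 0xb4
bank [5+:3] = (word>>5) & 0x7 = 5  ←
chan [1+:4] = (word>>1) & 0xf = 10
kind [0+:1] = (word>>0) & 0x1 = 0

5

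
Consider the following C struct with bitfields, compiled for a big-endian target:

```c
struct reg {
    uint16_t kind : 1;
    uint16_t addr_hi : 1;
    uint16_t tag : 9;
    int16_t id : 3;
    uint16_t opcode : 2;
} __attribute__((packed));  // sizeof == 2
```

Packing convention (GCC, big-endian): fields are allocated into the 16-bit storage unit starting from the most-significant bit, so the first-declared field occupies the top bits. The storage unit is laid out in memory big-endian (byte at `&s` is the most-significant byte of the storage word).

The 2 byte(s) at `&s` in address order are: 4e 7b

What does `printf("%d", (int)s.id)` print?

-2

[0]=0x4e [1]=0x7b (big-endian) → word 0x4e7b
kind [15+:1] = (word>>15) & 0x1 = 0
addr_hi [14+:1] = (word>>14) & 0x1 = 1
tag [5+:9] = (word>>5) & 0x1ff = 115
id [2+:3] = (word>>2) & 0x7 = 6  ←
opcode [0+:2] = (word>>0) & 0x3 = 3
id signed 3b, MSB=1: 6 - 8 = -2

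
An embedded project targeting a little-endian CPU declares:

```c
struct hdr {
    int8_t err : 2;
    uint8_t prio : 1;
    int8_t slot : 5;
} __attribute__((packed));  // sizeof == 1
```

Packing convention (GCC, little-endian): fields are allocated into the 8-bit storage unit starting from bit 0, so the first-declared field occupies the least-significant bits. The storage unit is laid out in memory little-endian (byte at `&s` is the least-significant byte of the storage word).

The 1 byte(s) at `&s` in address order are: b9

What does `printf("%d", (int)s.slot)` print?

-9

[0]=0xb9 (little-endian) → word 0xb9
err:2 @ bit 0 → (0xb9>>0)&0x3 = 0x1
prio:1 @ bit 2 → (0xb9>>2)&0x1 = 0x0
slot:5 @ bit 3 → (0xb9>>3)&0x1f = 0x17  ←
slot signed 5b, MSB=1: 23 - 32 = -9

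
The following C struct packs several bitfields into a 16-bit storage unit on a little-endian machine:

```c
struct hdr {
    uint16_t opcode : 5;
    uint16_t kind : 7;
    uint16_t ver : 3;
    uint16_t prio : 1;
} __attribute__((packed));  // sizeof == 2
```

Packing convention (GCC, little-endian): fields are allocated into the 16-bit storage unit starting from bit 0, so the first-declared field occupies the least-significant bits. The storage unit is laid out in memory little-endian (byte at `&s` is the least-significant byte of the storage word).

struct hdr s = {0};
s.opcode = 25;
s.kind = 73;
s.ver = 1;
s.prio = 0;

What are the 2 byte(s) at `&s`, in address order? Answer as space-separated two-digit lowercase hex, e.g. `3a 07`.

[0+:5] opcode=25 & 0x1f = 0x19; word=0x0019
[5+:7] kind=73 & 0x7f = 0x49; word=0x0939
[12+:3] ver=1 & 0x7 = 0x1; word=0x1939
[15+:1] prio=0 & 0x1 = 0x0; word=0x1939
word = 0x1939 → little-endian bytes:
  [0]=0x39  [1]=0x19

39 19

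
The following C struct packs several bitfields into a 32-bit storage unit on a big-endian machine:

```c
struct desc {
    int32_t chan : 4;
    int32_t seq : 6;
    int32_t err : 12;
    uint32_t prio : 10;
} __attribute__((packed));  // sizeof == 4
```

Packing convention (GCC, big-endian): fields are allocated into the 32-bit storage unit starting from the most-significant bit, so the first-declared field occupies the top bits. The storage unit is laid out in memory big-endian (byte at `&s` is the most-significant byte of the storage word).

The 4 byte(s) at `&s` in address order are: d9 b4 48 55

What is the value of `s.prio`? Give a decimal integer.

85

[0]=0xd9 [1]=0xb4 [2]=0x48 [3]=0x55 (big-endian) → word 0xd9b44855
chan:4 @ bit 28 → (0xd9b44855>>28)&0xf = 0xd
seq:6 @ bit 22 → (0xd9b44855>>22)&0x3f = 0x26
err:12 @ bit 10 → (0xd9b44855>>10)&0xfff = 0xd12
prio:10 @ bit 0 → (0xd9b44855>>0)&0x3ff = 0x55  ←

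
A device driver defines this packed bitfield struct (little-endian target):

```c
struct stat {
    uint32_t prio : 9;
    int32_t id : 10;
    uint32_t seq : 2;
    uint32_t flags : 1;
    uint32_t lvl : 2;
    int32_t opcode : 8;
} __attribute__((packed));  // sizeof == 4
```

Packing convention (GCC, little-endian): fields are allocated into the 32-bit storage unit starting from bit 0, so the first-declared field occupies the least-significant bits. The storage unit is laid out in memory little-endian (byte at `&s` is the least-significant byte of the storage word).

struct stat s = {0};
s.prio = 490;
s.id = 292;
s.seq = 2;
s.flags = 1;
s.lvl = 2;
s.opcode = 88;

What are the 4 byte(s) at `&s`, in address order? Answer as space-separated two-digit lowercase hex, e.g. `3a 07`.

[0+:9] prio=490 & 0x1ff = 0x1ea; word=0x000001ea
[9+:10] id=292 & 0x3ff = 0x124; word=0x000249ea
[19+:2] seq=2 & 0x3 = 0x2; word=0x001249ea
[21+:1] flags=1 & 0x1 = 0x1; word=0x003249ea
[22+:2] lvl=2 & 0x3 = 0x2; word=0x00b249ea
[24+:8] opcode=88 & 0xff = 0x58; word=0x58b249ea
word = 0x58b249ea → little-endian bytes:
  [0]=0xea  [1]=0x49  [2]=0xb2  [3]=0x58

ea 49 b2 58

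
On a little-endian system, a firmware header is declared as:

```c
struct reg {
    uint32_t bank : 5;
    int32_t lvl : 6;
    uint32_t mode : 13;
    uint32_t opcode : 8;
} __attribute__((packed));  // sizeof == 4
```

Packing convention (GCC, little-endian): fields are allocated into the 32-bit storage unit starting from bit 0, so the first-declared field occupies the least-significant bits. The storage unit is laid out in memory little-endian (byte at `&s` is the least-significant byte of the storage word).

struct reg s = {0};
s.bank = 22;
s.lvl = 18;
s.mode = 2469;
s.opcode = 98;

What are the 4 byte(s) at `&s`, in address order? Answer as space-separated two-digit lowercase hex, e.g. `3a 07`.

56 2a 4d 62

bank:5 = 22 → 0x16 << 0 → word 0x00000016
lvl:6 = 18 → 0x12 << 5 → word 0x00000256
mode:13 = 2469 → 0x9a5 << 11 → word 0x004d2a56
opcode:8 = 98 → 0x62 << 24 → word 0x624d2a56
word = 0x624d2a56 → little-endian bytes:
  [0]=0x56  [1]=0x2a  [2]=0x4d  [3]=0x62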